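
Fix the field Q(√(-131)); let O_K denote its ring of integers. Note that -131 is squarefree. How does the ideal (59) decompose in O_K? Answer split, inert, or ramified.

Since -131 ≡ 1 mod 4, the ring of integers is ℤ[(1+√-131)/2] with discriminant -131.
Since gcd(59, -131) = 1 the prime 59 does not ramify.
(-131/59) = 46^29 mod 59 = 1, giving Legendre symbol 1.
Legendre symbol 1 ⇒ 59 is split.

splits completely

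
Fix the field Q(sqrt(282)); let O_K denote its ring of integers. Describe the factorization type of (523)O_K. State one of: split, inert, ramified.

523 remains inert

282 mod 4 = 2, hence disc K = 4·282 = 1128 and O_K = ℤ[√282].
523 ∤ 1128, so 523 is unramified.
Legendre symbol by Euler's criterion: (282/523) ≡ 282^261 ≡ 522 (mod 523), i.e. (282/523) = -1.
Legendre symbol -1 ⇒ 523 is inert.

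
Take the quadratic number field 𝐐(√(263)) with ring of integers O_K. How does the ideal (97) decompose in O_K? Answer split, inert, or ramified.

inert — (97) stays prime in O_K

263 mod 4 = 3, hence disc K = 4·263 = 1052 and O_K = ℤ[√263].
97 ∤ 1052, so 97 is unramified.
Euler's criterion: 263^48 mod 97 = 96. Thus (263|97) = -1.
(263/97) = -1, so 97 is inert.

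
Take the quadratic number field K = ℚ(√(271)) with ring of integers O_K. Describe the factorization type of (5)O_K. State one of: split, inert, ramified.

271 mod 4 = 3, hence disc K = 4·271 = 1084 and O_K = ℤ[√271].
disc(K) = 1084 is not divisible by 5; 5 is unramified.
Compute (271/5) via Euler: 1^((5-1)/2) mod 5 = 1, so (271/5) = 1.
Legendre symbol 1 ⇒ 5 is split.

split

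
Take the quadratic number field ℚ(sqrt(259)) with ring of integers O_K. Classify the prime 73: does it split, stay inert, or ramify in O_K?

259 mod 4 = 3, hence disc K = 4·259 = 1036 and O_K = ℤ[√259].
disc(K) = 1036 is not divisible by 73; 73 is unramified.
Legendre symbol by Euler's criterion: (259/73) ≡ 259^36 ≡ 72 (mod 73), i.e. (259/73) = -1.
Legendre symbol -1 ⇒ 73 is inert.

p is inert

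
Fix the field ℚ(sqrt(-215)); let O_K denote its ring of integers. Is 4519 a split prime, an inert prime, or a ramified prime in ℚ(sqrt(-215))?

split — (4519) = 𝔭₁𝔭₂ with 𝔭₁ ≠ 𝔭₂

-215 mod 4 = 1, hence disc K = -215 and O_K = ℤ[(1+√-215)/2].
Since gcd(4519, -215) = 1 the prime 4519 does not ramify.
Compute (-215/4519) via Euler: 4304^((4519-1)/2) mod 4519 = 1, so (-215/4519) = 1.
Legendre symbol 1 ⇒ 4519 is split.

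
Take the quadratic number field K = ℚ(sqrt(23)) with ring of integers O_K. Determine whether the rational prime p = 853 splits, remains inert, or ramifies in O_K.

Since 23 ≢ 1 mod 4, the ring of integers is ℤ[√23] with discriminant 4·23 = 92.
Since gcd(853, 92) = 1 the prime 853 does not ramify.
(23/853) = 23^426 mod 853 = 1, giving Legendre symbol 1.
Legendre symbol 1 ⇒ 853 is split.

853 splits in O_K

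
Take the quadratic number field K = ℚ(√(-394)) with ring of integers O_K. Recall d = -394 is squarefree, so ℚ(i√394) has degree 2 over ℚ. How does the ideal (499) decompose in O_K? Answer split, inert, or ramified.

split

Since -394 ≢ 1 mod 4, the ring of integers is ℤ[√-394] with discriminant 4·(-394) = -1576.
disc(K) = -1576 is not divisible by 499; 499 is unramified.
Legendre symbol by Euler's criterion: (-394/499) ≡ (-394)^249 ≡ 1 (mod 499), i.e. (-394/499) = 1.
d is a quadratic residue mod p, hence 499 splits in O_K.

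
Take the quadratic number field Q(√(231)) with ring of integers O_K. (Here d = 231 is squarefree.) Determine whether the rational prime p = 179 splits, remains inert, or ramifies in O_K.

splits completely

231 mod 4 = 3, hence disc K = 4·231 = 924 and O_K = ℤ[√231].
disc(K) = 924 is not divisible by 179; 179 is unramified.
Legendre symbol by Euler's criterion: (231/179) ≡ 231^89 ≡ 1 (mod 179), i.e. (231/179) = 1.
Legendre symbol 1 ⇒ 179 is split.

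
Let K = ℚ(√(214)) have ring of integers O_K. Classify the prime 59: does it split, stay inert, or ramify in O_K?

Since 214 ≢ 1 mod 4, the ring of integers is ℤ[√214] with discriminant 4·214 = 856.
disc(K) = 856 is not divisible by 59; 59 is unramified.
(214/59) = 37^29 mod 59 = 58, giving Legendre symbol -1.
d is a non-residue mod p, hence 59 remains inert in O_K.

59 remains inert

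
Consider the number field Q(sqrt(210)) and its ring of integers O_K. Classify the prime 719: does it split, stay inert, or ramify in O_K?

719 splits in O_K

d = 210 ≡ 2 (mod 4), so O_K = ℤ[√210] and disc(K) = 4d = 840.
disc(K) = 840 is not divisible by 719; 719 is unramified.
Legendre symbol by Euler's criterion: (210/719) ≡ 210^359 ≡ 1 (mod 719), i.e. (210/719) = 1.
(210/719) = 1, so 719 splits.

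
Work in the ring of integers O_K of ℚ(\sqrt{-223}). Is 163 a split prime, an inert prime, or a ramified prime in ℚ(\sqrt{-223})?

-223 mod 4 = 1, hence disc K = -223 and O_K = ℤ[(1+√-223)/2].
Since gcd(163, -223) = 1 the prime 163 does not ramify.
(-223/163) = 103^81 mod 163 = 162, giving Legendre symbol -1.
d is a non-residue mod p, hence 163 remains inert in O_K.

inert — (163) stays prime in O_K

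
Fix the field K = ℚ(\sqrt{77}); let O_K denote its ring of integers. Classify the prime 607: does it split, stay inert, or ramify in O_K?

p splits

d = 77 ≡ 1 (mod 4), so O_K = ℤ[(1+√77)/2] and disc(K) = d = 77.
Since gcd(607, 77) = 1 the prime 607 does not ramify.
(77/607) = 77^303 mod 607 = 1, giving Legendre symbol 1.
d is a quadratic residue mod p, hence 607 splits in O_K.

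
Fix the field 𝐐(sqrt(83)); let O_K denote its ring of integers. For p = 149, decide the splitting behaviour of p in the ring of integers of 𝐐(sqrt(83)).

p is inert

d = 83 ≡ 3 (mod 4), so O_K = ℤ[√83] and disc(K) = 4d = 332.
149 ∤ 332, so 149 is unramified.
Legendre symbol by Euler's criterion: (83/149) ≡ 83^74 ≡ 148 (mod 149), i.e. (83/149) = -1.
Legendre symbol -1 ⇒ 149 is inert.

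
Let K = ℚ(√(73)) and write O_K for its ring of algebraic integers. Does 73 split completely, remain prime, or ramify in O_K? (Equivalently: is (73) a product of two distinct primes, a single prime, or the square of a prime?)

p ramifies

Since 73 ≡ 1 mod 4, the ring of integers is ℤ[(1+√73)/2] with discriminant 73.
disc(K) = 73 = 73·1, so p = 73 is ramified.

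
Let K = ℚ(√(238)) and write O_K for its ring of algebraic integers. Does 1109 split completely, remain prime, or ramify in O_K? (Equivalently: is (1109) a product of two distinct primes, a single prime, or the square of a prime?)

238 mod 4 = 2, hence disc K = 4·238 = 952 and O_K = ℤ[√238].
disc(K) = 952 is not divisible by 1109; 1109 is unramified.
Legendre symbol by Euler's criterion: (238/1109) ≡ 238^554 ≡ 1 (mod 1109), i.e. (238/1109) = 1.
Legendre symbol 1 ⇒ 1109 is split.

p splits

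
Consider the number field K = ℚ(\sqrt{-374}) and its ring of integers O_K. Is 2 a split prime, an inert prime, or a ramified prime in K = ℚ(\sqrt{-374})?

-374 mod 4 = 2, hence disc K = 4·(-374) = -1496 and O_K = ℤ[√-374].
Ramification test: 2 | -1496. The prime 2 ramifies in K.

2 is ramified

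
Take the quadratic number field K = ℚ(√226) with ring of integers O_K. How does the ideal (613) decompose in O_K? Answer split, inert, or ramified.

splits completely

226 mod 4 = 2, hence disc K = 4·226 = 904 and O_K = ℤ[√226].
disc(K) = 904 is not divisible by 613; 613 is unramified.
Legendre symbol by Euler's criterion: (226/613) ≡ 226^306 ≡ 1 (mod 613), i.e. (226/613) = 1.
d is a quadratic residue mod p, hence 613 splits in O_K.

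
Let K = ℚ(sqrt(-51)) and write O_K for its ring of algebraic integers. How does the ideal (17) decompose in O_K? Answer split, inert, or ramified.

-51 mod 4 = 1, hence disc K = -51 and O_K = ℤ[(1+√-51)/2].
Ramification test: 17 | -51. The prime 17 ramifies in K.

ramified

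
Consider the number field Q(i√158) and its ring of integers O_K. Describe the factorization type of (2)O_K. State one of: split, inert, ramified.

-158 mod 4 = 2, hence disc K = 4·(-158) = -632 and O_K = ℤ[√-158].
2 divides disc(K) = -632, so 2 ramifies.

p ramifies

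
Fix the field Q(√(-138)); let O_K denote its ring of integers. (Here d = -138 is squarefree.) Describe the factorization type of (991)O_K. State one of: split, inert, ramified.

inert — (991) stays prime in O_K

-138 mod 4 = 2, hence disc K = 4·(-138) = -552 and O_K = ℤ[√-138].
991 ∤ -552, so 991 is unramified.
(-138/991) = 853^495 mod 991 = 990, giving Legendre symbol -1.
(-138/991) = -1, so 991 is inert.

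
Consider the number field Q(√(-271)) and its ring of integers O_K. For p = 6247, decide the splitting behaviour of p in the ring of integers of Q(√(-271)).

splits completely

d = -271 ≡ 1 (mod 4), so O_K = ℤ[(1+√-271)/2] and disc(K) = d = -271.
disc(K) = -271 is not divisible by 6247; 6247 is unramified.
Legendre symbol by Euler's criterion: (-271/6247) ≡ (-271)^3123 ≡ 1 (mod 6247), i.e. (-271/6247) = 1.
(-271/6247) = 1, so 6247 splits.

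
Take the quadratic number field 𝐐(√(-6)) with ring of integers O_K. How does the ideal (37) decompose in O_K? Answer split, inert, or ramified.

remains prime (inert)

-6 mod 4 = 2, hence disc K = 4·(-6) = -24 and O_K = ℤ[√-6].
disc(K) = -24 is not divisible by 37; 37 is unramified.
Legendre symbol by Euler's criterion: (-6/37) ≡ (-6)^18 ≡ 36 (mod 37), i.e. (-6/37) = -1.
(-6/37) = -1, so 37 is inert.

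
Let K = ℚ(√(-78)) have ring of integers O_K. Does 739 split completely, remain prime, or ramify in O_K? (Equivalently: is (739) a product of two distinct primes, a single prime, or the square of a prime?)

-78 mod 4 = 2, hence disc K = 4·(-78) = -312 and O_K = ℤ[√-78].
Since gcd(739, -312) = 1 the prime 739 does not ramify.
Compute (-78/739) via Euler: 661^((739-1)/2) mod 739 = 1, so (-78/739) = 1.
d is a quadratic residue mod p, hence 739 splits in O_K.

739 splits in O_K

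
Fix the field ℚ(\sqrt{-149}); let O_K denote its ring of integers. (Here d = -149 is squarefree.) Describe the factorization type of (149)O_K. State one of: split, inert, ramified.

d = -149 ≡ 3 (mod 4), so O_K = ℤ[√-149] and disc(K) = 4d = -596.
Ramification test: 149 | -596. The prime 149 ramifies in K.

ramifies in O_K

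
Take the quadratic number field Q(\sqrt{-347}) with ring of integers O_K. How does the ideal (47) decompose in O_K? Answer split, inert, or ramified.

-347 mod 4 = 1, hence disc K = -347 and O_K = ℤ[(1+√-347)/2].
47 ∤ -347, so 47 is unramified.
(-347/47) = 29^23 mod 47 = 46, giving Legendre symbol -1.
d is a non-residue mod p, hence 47 remains inert in O_K.

inert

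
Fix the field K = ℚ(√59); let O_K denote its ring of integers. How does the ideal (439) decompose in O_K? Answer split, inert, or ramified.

59 mod 4 = 3, hence disc K = 4·59 = 236 and O_K = ℤ[√59].
disc(K) = 236 is not divisible by 439; 439 is unramified.
(59/439) = 59^219 mod 439 = 438, giving Legendre symbol -1.
Legendre symbol -1 ⇒ 439 is inert.

inert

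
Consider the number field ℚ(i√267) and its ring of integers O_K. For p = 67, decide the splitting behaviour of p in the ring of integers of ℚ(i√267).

-267 mod 4 = 1, hence disc K = -267 and O_K = ℤ[(1+√-267)/2].
Since gcd(67, -267) = 1 the prime 67 does not ramify.
Compute (-267/67) via Euler: 1^((67-1)/2) mod 67 = 1, so (-267/67) = 1.
d is a quadratic residue mod p, hence 67 splits in O_K.

67 splits in O_K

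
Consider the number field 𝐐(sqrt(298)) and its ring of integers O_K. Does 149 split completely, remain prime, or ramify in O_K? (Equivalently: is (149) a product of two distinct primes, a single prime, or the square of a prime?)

Since 298 ≢ 1 mod 4, the ring of integers is ℤ[√298] with discriminant 4·298 = 1192.
Ramification test: 149 | 1192. The prime 149 ramifies in K.

ramified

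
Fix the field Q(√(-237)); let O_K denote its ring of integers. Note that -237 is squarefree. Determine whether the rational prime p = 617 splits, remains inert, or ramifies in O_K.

remains prime (inert)

d = -237 ≡ 3 (mod 4), so O_K = ℤ[√-237] and disc(K) = 4d = -948.
disc(K) = -948 is not divisible by 617; 617 is unramified.
Compute (-237/617) via Euler: 380^((617-1)/2) mod 617 = 616, so (-237/617) = -1.
(-237/617) = -1, so 617 is inert.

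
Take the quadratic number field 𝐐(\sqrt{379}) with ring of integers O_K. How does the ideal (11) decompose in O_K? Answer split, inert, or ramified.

d = 379 ≡ 3 (mod 4), so O_K = ℤ[√379] and disc(K) = 4d = 1516.
11 ∤ 1516, so 11 is unramified.
Euler's criterion: 379^5 mod 11 = 1. Thus (379|11) = 1.
Legendre symbol 1 ⇒ 11 is split.

p splits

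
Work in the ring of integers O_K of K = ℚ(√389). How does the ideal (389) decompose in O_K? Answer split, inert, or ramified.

ramifies in O_K

d = 389 ≡ 1 (mod 4), so O_K = ℤ[(1+√389)/2] and disc(K) = d = 389.
Ramification test: 389 | 389. The prime 389 ramifies in K.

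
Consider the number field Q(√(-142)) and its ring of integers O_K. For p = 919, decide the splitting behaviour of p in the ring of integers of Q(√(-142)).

Since -142 ≢ 1 mod 4, the ring of integers is ℤ[√-142] with discriminant 4·(-142) = -568.
Since gcd(919, -568) = 1 the prime 919 does not ramify.
(-142/919) = 777^459 mod 919 = 918, giving Legendre symbol -1.
(-142/919) = -1, so 919 is inert.

remains prime (inert)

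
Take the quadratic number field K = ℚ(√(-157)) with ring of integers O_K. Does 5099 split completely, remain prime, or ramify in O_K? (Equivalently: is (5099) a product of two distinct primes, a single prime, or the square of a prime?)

-157 mod 4 = 3, hence disc K = 4·(-157) = -628 and O_K = ℤ[√-157].
disc(K) = -628 is not divisible by 5099; 5099 is unramified.
Euler's criterion: (-157)^2549 mod 5099 = 5098. Thus (-157|5099) = -1.
Legendre symbol -1 ⇒ 5099 is inert.

inert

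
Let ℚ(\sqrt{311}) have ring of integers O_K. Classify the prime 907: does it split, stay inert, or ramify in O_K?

split

Since 311 ≢ 1 mod 4, the ring of integers is ℤ[√311] with discriminant 4·311 = 1244.
Since gcd(907, 1244) = 1 the prime 907 does not ramify.
Legendre symbol by Euler's criterion: (311/907) ≡ 311^453 ≡ 1 (mod 907), i.e. (311/907) = 1.
(311/907) = 1, so 907 splits.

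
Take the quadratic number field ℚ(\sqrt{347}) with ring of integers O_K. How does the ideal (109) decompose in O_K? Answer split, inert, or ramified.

347 mod 4 = 3, hence disc K = 4·347 = 1388 and O_K = ℤ[√347].
disc(K) = 1388 is not divisible by 109; 109 is unramified.
Compute (347/109) via Euler: 20^((109-1)/2) mod 109 = 1, so (347/109) = 1.
d is a quadratic residue mod p, hence 109 splits in O_K.

split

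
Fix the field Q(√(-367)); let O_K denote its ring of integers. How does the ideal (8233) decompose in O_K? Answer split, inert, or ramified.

Since -367 ≡ 1 mod 4, the ring of integers is ℤ[(1+√-367)/2] with discriminant -367.
disc(K) = -367 is not divisible by 8233; 8233 is unramified.
Compute (-367/8233) via Euler: 7866^((8233-1)/2) mod 8233 = 8232, so (-367/8233) = -1.
Legendre symbol -1 ⇒ 8233 is inert.

8233 remains inert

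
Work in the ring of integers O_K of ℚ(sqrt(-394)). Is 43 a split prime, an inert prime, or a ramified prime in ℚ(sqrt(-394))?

d = -394 ≡ 2 (mod 4), so O_K = ℤ[√-394] and disc(K) = 4d = -1576.
disc(K) = -1576 is not divisible by 43; 43 is unramified.
Legendre symbol by Euler's criterion: (-394/43) ≡ (-394)^21 ≡ 1 (mod 43), i.e. (-394/43) = 1.
Legendre symbol 1 ⇒ 43 is split.

split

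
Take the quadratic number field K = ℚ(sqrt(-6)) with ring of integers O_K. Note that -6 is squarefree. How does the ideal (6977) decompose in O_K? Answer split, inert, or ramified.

6977 remains inert

d = -6 ≡ 2 (mod 4), so O_K = ℤ[√-6] and disc(K) = 4d = -24.
6977 ∤ -24, so 6977 is unramified.
Legendre symbol by Euler's criterion: (-6/6977) ≡ (-6)^3488 ≡ 6976 (mod 6977), i.e. (-6/6977) = -1.
(-6/6977) = -1, so 6977 is inert.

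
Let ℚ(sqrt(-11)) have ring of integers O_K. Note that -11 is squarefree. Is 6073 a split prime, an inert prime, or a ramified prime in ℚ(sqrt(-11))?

6073 splits in O_K

d = -11 ≡ 1 (mod 4), so O_K = ℤ[(1+√-11)/2] and disc(K) = d = -11.
Since gcd(6073, -11) = 1 the prime 6073 does not ramify.
Legendre symbol by Euler's criterion: (-11/6073) ≡ (-11)^3036 ≡ 1 (mod 6073), i.e. (-11/6073) = 1.
d is a quadratic residue mod p, hence 6073 splits in O_K.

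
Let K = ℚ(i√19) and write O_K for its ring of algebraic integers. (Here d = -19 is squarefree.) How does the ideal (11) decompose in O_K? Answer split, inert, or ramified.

split

d = -19 ≡ 1 (mod 4), so O_K = ℤ[(1+√-19)/2] and disc(K) = d = -19.
disc(K) = -19 is not divisible by 11; 11 is unramified.
Legendre symbol by Euler's criterion: (-19/11) ≡ (-19)^5 ≡ 1 (mod 11), i.e. (-19/11) = 1.
(-19/11) = 1, so 11 splits.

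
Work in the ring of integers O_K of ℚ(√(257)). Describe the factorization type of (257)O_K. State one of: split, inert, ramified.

ramified — (257) = 𝔭²

Since 257 ≡ 1 mod 4, the ring of integers is ℤ[(1+√257)/2] with discriminant 257.
Ramification test: 257 | 257. The prime 257 ramifies in K.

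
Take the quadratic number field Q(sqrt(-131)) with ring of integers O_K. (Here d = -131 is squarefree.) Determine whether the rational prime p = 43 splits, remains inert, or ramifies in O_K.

-131 mod 4 = 1, hence disc K = -131 and O_K = ℤ[(1+√-131)/2].
disc(K) = -131 is not divisible by 43; 43 is unramified.
Legendre symbol by Euler's criterion: (-131/43) ≡ (-131)^21 ≡ 1 (mod 43), i.e. (-131/43) = 1.
(-131/43) = 1, so 43 splits.

split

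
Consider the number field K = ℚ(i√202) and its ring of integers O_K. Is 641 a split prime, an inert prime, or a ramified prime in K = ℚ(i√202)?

d = -202 ≡ 2 (mod 4), so O_K = ℤ[√-202] and disc(K) = 4d = -808.
641 ∤ -808, so 641 is unramified.
Compute (-202/641) via Euler: 439^((641-1)/2) mod 641 = 640, so (-202/641) = -1.
(-202/641) = -1, so 641 is inert.

p is inert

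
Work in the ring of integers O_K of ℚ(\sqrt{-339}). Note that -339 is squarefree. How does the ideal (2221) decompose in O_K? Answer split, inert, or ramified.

2221 remains inert

d = -339 ≡ 1 (mod 4), so O_K = ℤ[(1+√-339)/2] and disc(K) = d = -339.
disc(K) = -339 is not divisible by 2221; 2221 is unramified.
Compute (-339/2221) via Euler: 1882^((2221-1)/2) mod 2221 = 2220, so (-339/2221) = -1.
Legendre symbol -1 ⇒ 2221 is inert.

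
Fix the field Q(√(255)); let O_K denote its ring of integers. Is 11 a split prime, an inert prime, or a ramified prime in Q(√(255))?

11 remains inert

255 mod 4 = 3, hence disc K = 4·255 = 1020 and O_K = ℤ[√255].
disc(K) = 1020 is not divisible by 11; 11 is unramified.
Euler's criterion: 255^5 mod 11 = 10. Thus (255|11) = -1.
Legendre symbol -1 ⇒ 11 is inert.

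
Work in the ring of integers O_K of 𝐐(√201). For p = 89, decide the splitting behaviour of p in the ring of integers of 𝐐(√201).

d = 201 ≡ 1 (mod 4), so O_K = ℤ[(1+√201)/2] and disc(K) = d = 201.
Since gcd(89, 201) = 1 the prime 89 does not ramify.
Legendre symbol by Euler's criterion: (201/89) ≡ 201^44 ≡ 88 (mod 89), i.e. (201/89) = -1.
d is a non-residue mod p, hence 89 remains inert in O_K.

remains prime (inert)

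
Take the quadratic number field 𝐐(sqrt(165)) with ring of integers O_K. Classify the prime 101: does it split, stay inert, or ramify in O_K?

split — (101) = 𝔭₁𝔭₂ with 𝔭₁ ≠ 𝔭₂

d = 165 ≡ 1 (mod 4), so O_K = ℤ[(1+√165)/2] and disc(K) = d = 165.
disc(K) = 165 is not divisible by 101; 101 is unramified.
Compute (165/101) via Euler: 64^((101-1)/2) mod 101 = 1, so (165/101) = 1.
Legendre symbol 1 ⇒ 101 is split.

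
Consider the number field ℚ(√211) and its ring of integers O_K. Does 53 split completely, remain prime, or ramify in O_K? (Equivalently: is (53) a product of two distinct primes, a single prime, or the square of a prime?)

211 mod 4 = 3, hence disc K = 4·211 = 844 and O_K = ℤ[√211].
Since gcd(53, 844) = 1 the prime 53 does not ramify.
Legendre symbol by Euler's criterion: (211/53) ≡ 211^26 ≡ 1 (mod 53), i.e. (211/53) = 1.
d is a quadratic residue mod p, hence 53 splits in O_K.

p splits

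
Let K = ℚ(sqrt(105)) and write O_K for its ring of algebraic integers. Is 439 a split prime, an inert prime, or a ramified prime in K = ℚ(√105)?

d = 105 ≡ 1 (mod 4), so O_K = ℤ[(1+√105)/2] and disc(K) = d = 105.
disc(K) = 105 is not divisible by 439; 439 is unramified.
(105/439) = 105^219 mod 439 = 438, giving Legendre symbol -1.
Legendre symbol -1 ⇒ 439 is inert.

439 remains inert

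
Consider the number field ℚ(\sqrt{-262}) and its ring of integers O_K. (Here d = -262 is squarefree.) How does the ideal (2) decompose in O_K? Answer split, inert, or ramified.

-262 mod 4 = 2, hence disc K = 4·(-262) = -1048 and O_K = ℤ[√-262].
disc(K) = -1048 = 2·(-524), so p = 2 is ramified.

2 is ramified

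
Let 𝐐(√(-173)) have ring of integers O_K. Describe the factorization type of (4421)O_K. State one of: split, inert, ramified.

Since -173 ≢ 1 mod 4, the ring of integers is ℤ[√-173] with discriminant 4·(-173) = -692.
disc(K) = -692 is not divisible by 4421; 4421 is unramified.
Euler's criterion: (-173)^2210 mod 4421 = 1. Thus (-173|4421) = 1.
(-173/4421) = 1, so 4421 splits.

4421 splits in O_K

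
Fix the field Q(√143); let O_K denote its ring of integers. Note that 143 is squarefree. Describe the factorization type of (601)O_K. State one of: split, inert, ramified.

143 mod 4 = 3, hence disc K = 4·143 = 572 and O_K = ℤ[√143].
601 ∤ 572, so 601 is unramified.
Legendre symbol by Euler's criterion: (143/601) ≡ 143^300 ≡ 600 (mod 601), i.e. (143/601) = -1.
(143/601) = -1, so 601 is inert.

inert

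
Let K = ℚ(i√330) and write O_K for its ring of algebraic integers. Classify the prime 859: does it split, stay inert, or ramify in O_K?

split

Since -330 ≢ 1 mod 4, the ring of integers is ℤ[√-330] with discriminant 4·(-330) = -1320.
Since gcd(859, -1320) = 1 the prime 859 does not ramify.
(-330/859) = 529^429 mod 859 = 1, giving Legendre symbol 1.
(-330/859) = 1, so 859 splits.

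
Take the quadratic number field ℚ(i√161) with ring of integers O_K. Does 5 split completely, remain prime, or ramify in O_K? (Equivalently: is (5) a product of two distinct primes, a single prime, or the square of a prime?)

-161 mod 4 = 3, hence disc K = 4·(-161) = -644 and O_K = ℤ[√-161].
Since gcd(5, -644) = 1 the prime 5 does not ramify.
Compute (-161/5) via Euler: 4^((5-1)/2) mod 5 = 1, so (-161/5) = 1.
d is a quadratic residue mod p, hence 5 splits in O_K.

split — (5) = 𝔭₁𝔭₂ with 𝔭₁ ≠ 𝔭₂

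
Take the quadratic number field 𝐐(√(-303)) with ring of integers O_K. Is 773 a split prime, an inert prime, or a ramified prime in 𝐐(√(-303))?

d = -303 ≡ 1 (mod 4), so O_K = ℤ[(1+√-303)/2] and disc(K) = d = -303.
Since gcd(773, -303) = 1 the prime 773 does not ramify.
Legendre symbol by Euler's criterion: (-303/773) ≡ (-303)^386 ≡ 1 (mod 773), i.e. (-303/773) = 1.
(-303/773) = 1, so 773 splits.

split — (773) = 𝔭₁𝔭₂ with 𝔭₁ ≠ 𝔭₂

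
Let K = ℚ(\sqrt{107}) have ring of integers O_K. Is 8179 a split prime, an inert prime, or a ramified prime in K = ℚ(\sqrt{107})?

d = 107 ≡ 3 (mod 4), so O_K = ℤ[√107] and disc(K) = 4d = 428.
Since gcd(8179, 428) = 1 the prime 8179 does not ramify.
Legendre symbol by Euler's criterion: (107/8179) ≡ 107^4089 ≡ 8178 (mod 8179), i.e. (107/8179) = -1.
(107/8179) = -1, so 8179 is inert.

p is inert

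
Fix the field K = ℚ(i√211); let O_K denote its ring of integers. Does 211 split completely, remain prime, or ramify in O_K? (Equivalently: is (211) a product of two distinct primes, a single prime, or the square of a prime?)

d = -211 ≡ 1 (mod 4), so O_K = ℤ[(1+√-211)/2] and disc(K) = d = -211.
Ramification test: 211 | -211. The prime 211 ramifies in K.

ramifies in O_K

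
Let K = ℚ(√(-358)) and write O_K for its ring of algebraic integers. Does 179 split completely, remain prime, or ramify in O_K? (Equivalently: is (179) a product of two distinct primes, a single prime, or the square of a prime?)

ramified

Since -358 ≢ 1 mod 4, the ring of integers is ℤ[√-358] with discriminant 4·(-358) = -1432.
179 divides disc(K) = -1432, so 179 ramifies.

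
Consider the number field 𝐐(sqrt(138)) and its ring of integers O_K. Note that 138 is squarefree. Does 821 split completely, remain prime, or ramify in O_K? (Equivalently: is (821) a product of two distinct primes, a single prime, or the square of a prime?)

split — (821) = 𝔭₁𝔭₂ with 𝔭₁ ≠ 𝔭₂

Since 138 ≢ 1 mod 4, the ring of integers is ℤ[√138] with discriminant 4·138 = 552.
821 ∤ 552, so 821 is unramified.
Euler's criterion: 138^410 mod 821 = 1. Thus (138|821) = 1.
(138/821) = 1, so 821 splits.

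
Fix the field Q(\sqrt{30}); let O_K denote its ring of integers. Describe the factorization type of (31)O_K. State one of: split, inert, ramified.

p is inert

d = 30 ≡ 2 (mod 4), so O_K = ℤ[√30] and disc(K) = 4d = 120.
Since gcd(31, 120) = 1 the prime 31 does not ramify.
(30/31) = 30^15 mod 31 = 30, giving Legendre symbol -1.
d is a non-residue mod p, hence 31 remains inert in O_K.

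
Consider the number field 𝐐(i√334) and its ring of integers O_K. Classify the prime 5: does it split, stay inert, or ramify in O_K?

-334 mod 4 = 2, hence disc K = 4·(-334) = -1336 and O_K = ℤ[√-334].
disc(K) = -1336 is not divisible by 5; 5 is unramified.
(-334/5) = 1^2 mod 5 = 1, giving Legendre symbol 1.
(-334/5) = 1, so 5 splits.

splits completely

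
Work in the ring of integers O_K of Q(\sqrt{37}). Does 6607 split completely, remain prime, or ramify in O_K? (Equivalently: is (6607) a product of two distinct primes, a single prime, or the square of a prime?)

split

d = 37 ≡ 1 (mod 4), so O_K = ℤ[(1+√37)/2] and disc(K) = d = 37.
Since gcd(6607, 37) = 1 the prime 6607 does not ramify.
Euler's criterion: 37^3303 mod 6607 = 1. Thus (37|6607) = 1.
Legendre symbol 1 ⇒ 6607 is split.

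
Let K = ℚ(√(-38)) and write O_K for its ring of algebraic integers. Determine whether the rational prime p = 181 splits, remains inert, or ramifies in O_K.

181 splits in O_K

Since -38 ≢ 1 mod 4, the ring of integers is ℤ[√-38] with discriminant 4·(-38) = -152.
disc(K) = -152 is not divisible by 181; 181 is unramified.
Legendre symbol by Euler's criterion: (-38/181) ≡ (-38)^90 ≡ 1 (mod 181), i.e. (-38/181) = 1.
d is a quadratic residue mod p, hence 181 splits in O_K.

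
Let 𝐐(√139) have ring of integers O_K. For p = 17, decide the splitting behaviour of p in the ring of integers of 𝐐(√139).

139 mod 4 = 3, hence disc K = 4·139 = 556 and O_K = ℤ[√139].
disc(K) = 556 is not divisible by 17; 17 is unramified.
Legendre symbol by Euler's criterion: (139/17) ≡ 139^8 ≡ 16 (mod 17), i.e. (139/17) = -1.
Legendre symbol -1 ⇒ 17 is inert.

17 remains inert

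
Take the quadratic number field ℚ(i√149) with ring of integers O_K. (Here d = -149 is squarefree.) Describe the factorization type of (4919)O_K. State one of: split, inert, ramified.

split

d = -149 ≡ 3 (mod 4), so O_K = ℤ[√-149] and disc(K) = 4d = -596.
4919 ∤ -596, so 4919 is unramified.
(-149/4919) = 4770^2459 mod 4919 = 1, giving Legendre symbol 1.
d is a quadratic residue mod p, hence 4919 splits in O_K.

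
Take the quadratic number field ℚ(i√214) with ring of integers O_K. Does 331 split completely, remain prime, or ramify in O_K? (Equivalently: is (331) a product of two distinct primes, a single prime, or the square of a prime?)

p is inert

Since -214 ≢ 1 mod 4, the ring of integers is ℤ[√-214] with discriminant 4·(-214) = -856.
Since gcd(331, -856) = 1 the prime 331 does not ramify.
Euler's criterion: (-214)^165 mod 331 = 330. Thus (-214|331) = -1.
(-214/331) = -1, so 331 is inert.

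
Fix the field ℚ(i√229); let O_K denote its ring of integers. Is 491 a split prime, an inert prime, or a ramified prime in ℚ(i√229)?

remains prime (inert)

Since -229 ≢ 1 mod 4, the ring of integers is ℤ[√-229] with discriminant 4·(-229) = -916.
491 ∤ -916, so 491 is unramified.
Legendre symbol by Euler's criterion: (-229/491) ≡ (-229)^245 ≡ 490 (mod 491), i.e. (-229/491) = -1.
Legendre symbol -1 ⇒ 491 is inert.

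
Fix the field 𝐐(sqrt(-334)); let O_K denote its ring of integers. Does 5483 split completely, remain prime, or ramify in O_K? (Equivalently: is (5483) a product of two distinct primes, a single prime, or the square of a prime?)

split

d = -334 ≡ 2 (mod 4), so O_K = ℤ[√-334] and disc(K) = 4d = -1336.
5483 ∤ -1336, so 5483 is unramified.
Legendre symbol by Euler's criterion: (-334/5483) ≡ (-334)^2741 ≡ 1 (mod 5483), i.e. (-334/5483) = 1.
Legendre symbol 1 ⇒ 5483 is split.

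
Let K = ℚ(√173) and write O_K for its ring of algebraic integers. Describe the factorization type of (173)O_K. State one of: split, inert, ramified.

p ramifies

d = 173 ≡ 1 (mod 4), so O_K = ℤ[(1+√173)/2] and disc(K) = d = 173.
173 divides disc(K) = 173, so 173 ramifies.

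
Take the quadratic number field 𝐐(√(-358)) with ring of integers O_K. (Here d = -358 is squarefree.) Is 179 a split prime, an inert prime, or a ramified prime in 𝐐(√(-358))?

ramifies in O_K

-358 mod 4 = 2, hence disc K = 4·(-358) = -1432 and O_K = ℤ[√-358].
Ramification test: 179 | -1432. The prime 179 ramifies in K.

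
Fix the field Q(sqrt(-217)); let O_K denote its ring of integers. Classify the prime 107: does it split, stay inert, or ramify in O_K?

remains prime (inert)

Since -217 ≢ 1 mod 4, the ring of integers is ℤ[√-217] with discriminant 4·(-217) = -868.
Since gcd(107, -868) = 1 the prime 107 does not ramify.
(-217/107) = 104^53 mod 107 = 106, giving Legendre symbol -1.
(-217/107) = -1, so 107 is inert.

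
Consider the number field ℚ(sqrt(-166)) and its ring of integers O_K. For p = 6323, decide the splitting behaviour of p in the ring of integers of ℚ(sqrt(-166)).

6323 splits in O_K

d = -166 ≡ 2 (mod 4), so O_K = ℤ[√-166] and disc(K) = 4d = -664.
disc(K) = -664 is not divisible by 6323; 6323 is unramified.
Euler's criterion: (-166)^3161 mod 6323 = 1. Thus (-166|6323) = 1.
Legendre symbol 1 ⇒ 6323 is split.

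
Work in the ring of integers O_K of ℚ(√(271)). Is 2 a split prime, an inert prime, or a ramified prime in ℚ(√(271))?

Since 271 ≢ 1 mod 4, the ring of integers is ℤ[√271] with discriminant 4·271 = 1084.
Ramification test: 2 | 1084. The prime 2 ramifies in K.

ramified — (2) = 𝔭²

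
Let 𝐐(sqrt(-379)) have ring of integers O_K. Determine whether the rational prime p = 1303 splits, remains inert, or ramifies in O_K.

1303 remains inert

d = -379 ≡ 1 (mod 4), so O_K = ℤ[(1+√-379)/2] and disc(K) = d = -379.
1303 ∤ -379, so 1303 is unramified.
Compute (-379/1303) via Euler: 924^((1303-1)/2) mod 1303 = 1302, so (-379/1303) = -1.
d is a non-residue mod p, hence 1303 remains inert in O_K.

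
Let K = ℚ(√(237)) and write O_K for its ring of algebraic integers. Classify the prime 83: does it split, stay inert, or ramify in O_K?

d = 237 ≡ 1 (mod 4), so O_K = ℤ[(1+√237)/2] and disc(K) = d = 237.
Since gcd(83, 237) = 1 the prime 83 does not ramify.
Compute (237/83) via Euler: 71^((83-1)/2) mod 83 = 82, so (237/83) = -1.
Legendre symbol -1 ⇒ 83 is inert.

inert — (83) stays prime in O_K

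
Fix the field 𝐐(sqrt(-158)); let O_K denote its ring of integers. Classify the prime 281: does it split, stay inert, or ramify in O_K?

d = -158 ≡ 2 (mod 4), so O_K = ℤ[√-158] and disc(K) = 4d = -632.
281 ∤ -632, so 281 is unramified.
(-158/281) = 123^140 mod 281 = 1, giving Legendre symbol 1.
(-158/281) = 1, so 281 splits.

281 splits in O_K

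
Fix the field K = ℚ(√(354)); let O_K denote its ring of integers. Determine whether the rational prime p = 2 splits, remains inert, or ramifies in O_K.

Since 354 ≢ 1 mod 4, the ring of integers is ℤ[√354] with discriminant 4·354 = 1416.
disc(K) = 1416 = 2·708, so p = 2 is ramified.

ramified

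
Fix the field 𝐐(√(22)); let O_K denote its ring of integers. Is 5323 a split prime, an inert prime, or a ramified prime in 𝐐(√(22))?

inert — (5323) stays prime in O_K

Since 22 ≢ 1 mod 4, the ring of integers is ℤ[√22] with discriminant 4·22 = 88.
5323 ∤ 88, so 5323 is unramified.
Legendre symbol by Euler's criterion: (22/5323) ≡ 22^2661 ≡ 5322 (mod 5323), i.e. (22/5323) = -1.
d is a non-residue mod p, hence 5323 remains inert in O_K.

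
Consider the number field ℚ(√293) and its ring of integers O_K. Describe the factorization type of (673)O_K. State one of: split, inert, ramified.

split

Since 293 ≡ 1 mod 4, the ring of integers is ℤ[(1+√293)/2] with discriminant 293.
Since gcd(673, 293) = 1 the prime 673 does not ramify.
Compute (293/673) via Euler: 293^((673-1)/2) mod 673 = 1, so (293/673) = 1.
(293/673) = 1, so 673 splits.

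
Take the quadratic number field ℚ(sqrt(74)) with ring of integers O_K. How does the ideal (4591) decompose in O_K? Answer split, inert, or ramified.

4591 splits in O_K

d = 74 ≡ 2 (mod 4), so O_K = ℤ[√74] and disc(K) = 4d = 296.
4591 ∤ 296, so 4591 is unramified.
(74/4591) = 74^2295 mod 4591 = 1, giving Legendre symbol 1.
Legendre symbol 1 ⇒ 4591 is split.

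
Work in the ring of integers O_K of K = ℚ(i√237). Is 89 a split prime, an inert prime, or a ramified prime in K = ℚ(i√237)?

-237 mod 4 = 3, hence disc K = 4·(-237) = -948 and O_K = ℤ[√-237].
disc(K) = -948 is not divisible by 89; 89 is unramified.
Euler's criterion: (-237)^44 mod 89 = 88. Thus (-237|89) = -1.
d is a non-residue mod p, hence 89 remains inert in O_K.

p is inert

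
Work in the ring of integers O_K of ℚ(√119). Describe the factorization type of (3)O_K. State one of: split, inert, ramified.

119 mod 4 = 3, hence disc K = 4·119 = 476 and O_K = ℤ[√119].
Since gcd(3, 476) = 1 the prime 3 does not ramify.
(119/3) = 2^1 mod 3 = 2, giving Legendre symbol -1.
(119/3) = -1, so 3 is inert.

inert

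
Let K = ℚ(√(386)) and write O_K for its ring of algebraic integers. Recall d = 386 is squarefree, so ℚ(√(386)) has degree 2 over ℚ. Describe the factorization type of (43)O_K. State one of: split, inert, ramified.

d = 386 ≡ 2 (mod 4), so O_K = ℤ[√386] and disc(K) = 4d = 1544.
43 ∤ 1544, so 43 is unramified.
Legendre symbol by Euler's criterion: (386/43) ≡ 386^21 ≡ 42 (mod 43), i.e. (386/43) = -1.
(386/43) = -1, so 43 is inert.

p is inert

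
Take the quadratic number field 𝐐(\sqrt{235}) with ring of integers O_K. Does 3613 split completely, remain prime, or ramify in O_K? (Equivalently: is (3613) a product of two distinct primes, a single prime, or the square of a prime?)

split — (3613) = 𝔭₁𝔭₂ with 𝔭₁ ≠ 𝔭₂

Since 235 ≢ 1 mod 4, the ring of integers is ℤ[√235] with discriminant 4·235 = 940.
Since gcd(3613, 940) = 1 the prime 3613 does not ramify.
Compute (235/3613) via Euler: 235^((3613-1)/2) mod 3613 = 1, so (235/3613) = 1.
Legendre symbol 1 ⇒ 3613 is split.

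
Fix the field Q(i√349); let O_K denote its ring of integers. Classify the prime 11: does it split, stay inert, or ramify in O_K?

d = -349 ≡ 3 (mod 4), so O_K = ℤ[√-349] and disc(K) = 4d = -1396.
Since gcd(11, -1396) = 1 the prime 11 does not ramify.
Legendre symbol by Euler's criterion: (-349/11) ≡ (-349)^5 ≡ 1 (mod 11), i.e. (-349/11) = 1.
(-349/11) = 1, so 11 splits.

p splits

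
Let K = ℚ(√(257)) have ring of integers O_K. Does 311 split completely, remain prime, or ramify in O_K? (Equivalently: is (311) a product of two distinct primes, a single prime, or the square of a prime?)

257 mod 4 = 1, hence disc K = 257 and O_K = ℤ[(1+√257)/2].
Since gcd(311, 257) = 1 the prime 311 does not ramify.
Compute (257/311) via Euler: 257^((311-1)/2) mod 311 = 310, so (257/311) = -1.
Legendre symbol -1 ⇒ 311 is inert.

inert — (311) stays prime in O_K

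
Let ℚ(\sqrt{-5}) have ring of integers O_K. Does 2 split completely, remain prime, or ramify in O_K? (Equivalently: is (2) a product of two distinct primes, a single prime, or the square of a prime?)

d = -5 ≡ 3 (mod 4), so O_K = ℤ[√-5] and disc(K) = 4d = -20.
2 divides disc(K) = -20, so 2 ramifies.

ramifies in O_K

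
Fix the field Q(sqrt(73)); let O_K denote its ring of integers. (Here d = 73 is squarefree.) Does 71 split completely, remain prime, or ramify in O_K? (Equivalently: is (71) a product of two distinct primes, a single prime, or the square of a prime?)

d = 73 ≡ 1 (mod 4), so O_K = ℤ[(1+√73)/2] and disc(K) = d = 73.
Since gcd(71, 73) = 1 the prime 71 does not ramify.
Euler's criterion: 73^35 mod 71 = 1. Thus (73|71) = 1.
(73/71) = 1, so 71 splits.

p splits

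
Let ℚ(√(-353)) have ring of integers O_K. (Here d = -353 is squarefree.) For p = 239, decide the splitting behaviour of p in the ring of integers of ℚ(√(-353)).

d = -353 ≡ 3 (mod 4), so O_K = ℤ[√-353] and disc(K) = 4d = -1412.
239 ∤ -1412, so 239 is unramified.
(-353/239) = 125^119 mod 239 = 1, giving Legendre symbol 1.
Legendre symbol 1 ⇒ 239 is split.

split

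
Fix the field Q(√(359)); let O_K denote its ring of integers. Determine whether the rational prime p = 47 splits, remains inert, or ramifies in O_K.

359 mod 4 = 3, hence disc K = 4·359 = 1436 and O_K = ℤ[√359].
Since gcd(47, 1436) = 1 the prime 47 does not ramify.
(359/47) = 30^23 mod 47 = 46, giving Legendre symbol -1.
(359/47) = -1, so 47 is inert.

47 remains inert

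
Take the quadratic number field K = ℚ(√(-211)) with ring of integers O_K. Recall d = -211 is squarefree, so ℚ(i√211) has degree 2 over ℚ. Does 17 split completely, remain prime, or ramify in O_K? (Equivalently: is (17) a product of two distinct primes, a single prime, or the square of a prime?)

inert — (17) stays prime in O_K

d = -211 ≡ 1 (mod 4), so O_K = ℤ[(1+√-211)/2] and disc(K) = d = -211.
Since gcd(17, -211) = 1 the prime 17 does not ramify.
Legendre symbol by Euler's criterion: (-211/17) ≡ (-211)^8 ≡ 16 (mod 17), i.e. (-211/17) = -1.
d is a non-residue mod p, hence 17 remains inert in O_K.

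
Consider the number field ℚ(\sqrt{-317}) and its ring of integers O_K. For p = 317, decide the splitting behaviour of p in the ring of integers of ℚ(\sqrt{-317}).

ramifies in O_K

-317 mod 4 = 3, hence disc K = 4·(-317) = -1268 and O_K = ℤ[√-317].
317 divides disc(K) = -1268, so 317 ramifies.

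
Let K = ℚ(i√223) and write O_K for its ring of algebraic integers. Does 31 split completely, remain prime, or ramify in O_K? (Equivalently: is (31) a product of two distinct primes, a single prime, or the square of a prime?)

Since -223 ≡ 1 mod 4, the ring of integers is ℤ[(1+√-223)/2] with discriminant -223.
31 ∤ -223, so 31 is unramified.
Legendre symbol by Euler's criterion: (-223/31) ≡ (-223)^15 ≡ 1 (mod 31), i.e. (-223/31) = 1.
d is a quadratic residue mod p, hence 31 splits in O_K.

split — (31) = 𝔭₁𝔭₂ with 𝔭₁ ≠ 𝔭₂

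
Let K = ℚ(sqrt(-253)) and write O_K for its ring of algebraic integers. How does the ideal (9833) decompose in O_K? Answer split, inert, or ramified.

remains prime (inert)

d = -253 ≡ 3 (mod 4), so O_K = ℤ[√-253] and disc(K) = 4d = -1012.
disc(K) = -1012 is not divisible by 9833; 9833 is unramified.
(-253/9833) = 9580^4916 mod 9833 = 9832, giving Legendre symbol -1.
(-253/9833) = -1, so 9833 is inert.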